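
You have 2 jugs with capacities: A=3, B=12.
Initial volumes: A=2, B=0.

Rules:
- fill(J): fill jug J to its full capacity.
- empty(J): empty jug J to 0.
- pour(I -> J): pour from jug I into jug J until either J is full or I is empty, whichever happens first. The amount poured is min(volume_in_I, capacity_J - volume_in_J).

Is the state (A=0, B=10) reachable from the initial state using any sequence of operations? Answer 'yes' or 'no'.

BFS explored all 20 reachable states.
Reachable set includes: (0,0), (0,2), (0,3), (0,5), (0,6), (0,8), (0,9), (0,11), (0,12), (2,0), (2,12), (3,0) ...
Target (A=0, B=10) not in reachable set → no.

Answer: no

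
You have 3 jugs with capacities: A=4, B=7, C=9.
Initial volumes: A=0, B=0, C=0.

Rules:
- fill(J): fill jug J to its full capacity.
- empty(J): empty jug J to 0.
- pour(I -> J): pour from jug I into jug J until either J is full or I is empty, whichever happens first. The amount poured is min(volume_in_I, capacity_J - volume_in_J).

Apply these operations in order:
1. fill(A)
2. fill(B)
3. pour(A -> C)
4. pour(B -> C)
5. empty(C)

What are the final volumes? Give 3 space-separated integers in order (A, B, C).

Step 1: fill(A) -> (A=4 B=0 C=0)
Step 2: fill(B) -> (A=4 B=7 C=0)
Step 3: pour(A -> C) -> (A=0 B=7 C=4)
Step 4: pour(B -> C) -> (A=0 B=2 C=9)
Step 5: empty(C) -> (A=0 B=2 C=0)

Answer: 0 2 0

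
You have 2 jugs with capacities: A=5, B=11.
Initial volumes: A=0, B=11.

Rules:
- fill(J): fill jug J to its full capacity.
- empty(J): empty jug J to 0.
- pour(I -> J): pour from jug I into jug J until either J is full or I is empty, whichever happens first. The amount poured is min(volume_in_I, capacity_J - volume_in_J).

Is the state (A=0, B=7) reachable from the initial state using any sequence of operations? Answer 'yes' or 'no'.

BFS from (A=0, B=11):
  1. pour(B -> A) -> (A=5 B=6)
  2. empty(A) -> (A=0 B=6)
  3. pour(B -> A) -> (A=5 B=1)
  4. empty(A) -> (A=0 B=1)
  5. pour(B -> A) -> (A=1 B=0)
  6. fill(B) -> (A=1 B=11)
  7. pour(B -> A) -> (A=5 B=7)
  8. empty(A) -> (A=0 B=7)
Target reached → yes.

Answer: yes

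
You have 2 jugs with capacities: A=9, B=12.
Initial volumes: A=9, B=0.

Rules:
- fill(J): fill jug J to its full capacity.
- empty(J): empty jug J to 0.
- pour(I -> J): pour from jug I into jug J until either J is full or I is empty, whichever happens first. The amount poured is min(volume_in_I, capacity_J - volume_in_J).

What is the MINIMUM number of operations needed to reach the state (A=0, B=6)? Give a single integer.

BFS from (A=9, B=0). One shortest path:
  1. pour(A -> B) -> (A=0 B=9)
  2. fill(A) -> (A=9 B=9)
  3. pour(A -> B) -> (A=6 B=12)
  4. empty(B) -> (A=6 B=0)
  5. pour(A -> B) -> (A=0 B=6)
Reached target in 5 moves.

Answer: 5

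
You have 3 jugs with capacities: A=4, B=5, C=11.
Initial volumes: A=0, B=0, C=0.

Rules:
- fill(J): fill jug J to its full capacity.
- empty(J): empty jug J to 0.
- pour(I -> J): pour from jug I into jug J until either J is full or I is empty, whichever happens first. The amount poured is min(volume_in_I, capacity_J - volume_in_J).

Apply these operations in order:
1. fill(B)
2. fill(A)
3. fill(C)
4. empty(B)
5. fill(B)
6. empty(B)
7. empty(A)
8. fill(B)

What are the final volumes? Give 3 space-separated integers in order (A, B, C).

Step 1: fill(B) -> (A=0 B=5 C=0)
Step 2: fill(A) -> (A=4 B=5 C=0)
Step 3: fill(C) -> (A=4 B=5 C=11)
Step 4: empty(B) -> (A=4 B=0 C=11)
Step 5: fill(B) -> (A=4 B=5 C=11)
Step 6: empty(B) -> (A=4 B=0 C=11)
Step 7: empty(A) -> (A=0 B=0 C=11)
Step 8: fill(B) -> (A=0 B=5 C=11)

Answer: 0 5 11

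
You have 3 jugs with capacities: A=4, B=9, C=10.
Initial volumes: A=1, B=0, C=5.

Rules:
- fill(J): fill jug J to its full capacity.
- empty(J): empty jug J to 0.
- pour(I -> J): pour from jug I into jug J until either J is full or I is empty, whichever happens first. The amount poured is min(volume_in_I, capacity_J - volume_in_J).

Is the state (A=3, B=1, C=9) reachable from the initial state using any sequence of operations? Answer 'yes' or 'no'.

Answer: no

Derivation:
BFS explored all 334 reachable states.
Reachable set includes: (0,0,0), (0,0,1), (0,0,2), (0,0,3), (0,0,4), (0,0,5), (0,0,6), (0,0,7), (0,0,8), (0,0,9), (0,0,10), (0,1,0) ...
Target (A=3, B=1, C=9) not in reachable set → no.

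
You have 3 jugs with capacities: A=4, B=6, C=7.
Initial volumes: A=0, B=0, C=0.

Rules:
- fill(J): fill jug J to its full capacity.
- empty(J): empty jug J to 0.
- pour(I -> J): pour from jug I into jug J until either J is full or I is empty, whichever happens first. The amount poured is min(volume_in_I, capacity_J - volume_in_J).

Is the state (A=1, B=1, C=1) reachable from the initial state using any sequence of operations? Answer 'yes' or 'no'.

Answer: no

Derivation:
BFS explored all 190 reachable states.
Reachable set includes: (0,0,0), (0,0,1), (0,0,2), (0,0,3), (0,0,4), (0,0,5), (0,0,6), (0,0,7), (0,1,0), (0,1,1), (0,1,2), (0,1,3) ...
Target (A=1, B=1, C=1) not in reachable set → no.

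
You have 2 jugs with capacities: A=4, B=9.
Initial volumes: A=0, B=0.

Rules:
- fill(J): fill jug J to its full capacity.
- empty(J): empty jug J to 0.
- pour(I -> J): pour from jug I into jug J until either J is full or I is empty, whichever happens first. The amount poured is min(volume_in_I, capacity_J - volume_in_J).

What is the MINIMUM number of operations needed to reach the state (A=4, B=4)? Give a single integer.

Answer: 3

Derivation:
BFS from (A=0, B=0). One shortest path:
  1. fill(A) -> (A=4 B=0)
  2. pour(A -> B) -> (A=0 B=4)
  3. fill(A) -> (A=4 B=4)
Reached target in 3 moves.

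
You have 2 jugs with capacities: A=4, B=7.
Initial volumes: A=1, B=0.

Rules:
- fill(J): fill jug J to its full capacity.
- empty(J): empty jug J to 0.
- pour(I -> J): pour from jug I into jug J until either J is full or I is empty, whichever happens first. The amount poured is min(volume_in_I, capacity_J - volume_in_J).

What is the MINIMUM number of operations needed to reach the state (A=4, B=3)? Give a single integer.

Answer: 3

Derivation:
BFS from (A=1, B=0). One shortest path:
  1. empty(A) -> (A=0 B=0)
  2. fill(B) -> (A=0 B=7)
  3. pour(B -> A) -> (A=4 B=3)
Reached target in 3 moves.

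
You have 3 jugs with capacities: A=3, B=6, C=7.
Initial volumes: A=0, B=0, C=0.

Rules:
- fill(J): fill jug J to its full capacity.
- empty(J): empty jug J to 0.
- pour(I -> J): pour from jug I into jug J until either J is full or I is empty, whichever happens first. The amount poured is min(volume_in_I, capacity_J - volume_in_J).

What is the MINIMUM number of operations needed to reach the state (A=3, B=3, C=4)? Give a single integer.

Answer: 4

Derivation:
BFS from (A=0, B=0, C=0). One shortest path:
  1. fill(A) -> (A=3 B=0 C=0)
  2. fill(C) -> (A=3 B=0 C=7)
  3. pour(A -> B) -> (A=0 B=3 C=7)
  4. pour(C -> A) -> (A=3 B=3 C=4)
Reached target in 4 moves.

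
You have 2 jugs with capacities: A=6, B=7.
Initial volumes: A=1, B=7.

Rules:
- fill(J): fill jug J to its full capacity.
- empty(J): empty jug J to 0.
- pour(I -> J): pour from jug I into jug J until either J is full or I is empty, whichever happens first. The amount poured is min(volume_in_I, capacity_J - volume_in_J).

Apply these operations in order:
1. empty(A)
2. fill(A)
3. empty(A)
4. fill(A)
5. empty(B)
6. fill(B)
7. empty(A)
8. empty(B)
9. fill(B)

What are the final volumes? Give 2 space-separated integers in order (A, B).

Step 1: empty(A) -> (A=0 B=7)
Step 2: fill(A) -> (A=6 B=7)
Step 3: empty(A) -> (A=0 B=7)
Step 4: fill(A) -> (A=6 B=7)
Step 5: empty(B) -> (A=6 B=0)
Step 6: fill(B) -> (A=6 B=7)
Step 7: empty(A) -> (A=0 B=7)
Step 8: empty(B) -> (A=0 B=0)
Step 9: fill(B) -> (A=0 B=7)

Answer: 0 7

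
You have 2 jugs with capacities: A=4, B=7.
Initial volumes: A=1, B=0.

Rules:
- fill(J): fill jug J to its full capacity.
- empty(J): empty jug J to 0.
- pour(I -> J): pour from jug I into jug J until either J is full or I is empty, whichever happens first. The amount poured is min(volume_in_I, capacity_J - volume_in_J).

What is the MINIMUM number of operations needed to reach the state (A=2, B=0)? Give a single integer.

Answer: 6

Derivation:
BFS from (A=1, B=0). One shortest path:
  1. pour(A -> B) -> (A=0 B=1)
  2. fill(A) -> (A=4 B=1)
  3. pour(A -> B) -> (A=0 B=5)
  4. fill(A) -> (A=4 B=5)
  5. pour(A -> B) -> (A=2 B=7)
  6. empty(B) -> (A=2 B=0)
Reached target in 6 moves.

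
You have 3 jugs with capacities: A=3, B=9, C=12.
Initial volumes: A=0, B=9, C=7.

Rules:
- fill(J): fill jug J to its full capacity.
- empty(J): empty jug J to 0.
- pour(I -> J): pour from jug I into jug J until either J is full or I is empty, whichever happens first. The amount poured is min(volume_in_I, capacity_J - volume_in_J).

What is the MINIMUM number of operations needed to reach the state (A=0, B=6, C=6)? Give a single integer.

Answer: 5

Derivation:
BFS from (A=0, B=9, C=7). One shortest path:
  1. fill(A) -> (A=3 B=9 C=7)
  2. empty(C) -> (A=3 B=9 C=0)
  3. pour(A -> C) -> (A=0 B=9 C=3)
  4. pour(B -> A) -> (A=3 B=6 C=3)
  5. pour(A -> C) -> (A=0 B=6 C=6)
Reached target in 5 moves.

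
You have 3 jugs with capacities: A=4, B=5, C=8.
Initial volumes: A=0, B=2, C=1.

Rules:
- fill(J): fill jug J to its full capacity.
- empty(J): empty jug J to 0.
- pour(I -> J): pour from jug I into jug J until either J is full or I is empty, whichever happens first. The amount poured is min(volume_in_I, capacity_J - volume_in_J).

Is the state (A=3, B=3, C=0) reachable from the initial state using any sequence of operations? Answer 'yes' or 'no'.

Answer: yes

Derivation:
BFS from (A=0, B=2, C=1):
  1. fill(C) -> (A=0 B=2 C=8)
  2. pour(B -> A) -> (A=2 B=0 C=8)
  3. pour(C -> B) -> (A=2 B=5 C=3)
  4. pour(B -> A) -> (A=4 B=3 C=3)
  5. empty(A) -> (A=0 B=3 C=3)
  6. pour(C -> A) -> (A=3 B=3 C=0)
Target reached → yes.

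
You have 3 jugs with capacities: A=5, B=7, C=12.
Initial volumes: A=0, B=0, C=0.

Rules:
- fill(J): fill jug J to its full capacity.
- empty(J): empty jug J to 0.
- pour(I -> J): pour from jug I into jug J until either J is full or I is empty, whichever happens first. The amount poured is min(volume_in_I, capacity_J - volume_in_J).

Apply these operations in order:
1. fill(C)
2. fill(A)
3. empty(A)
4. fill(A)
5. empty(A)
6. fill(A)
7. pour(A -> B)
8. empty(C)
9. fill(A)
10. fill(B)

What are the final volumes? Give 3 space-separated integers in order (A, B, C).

Answer: 5 7 0

Derivation:
Step 1: fill(C) -> (A=0 B=0 C=12)
Step 2: fill(A) -> (A=5 B=0 C=12)
Step 3: empty(A) -> (A=0 B=0 C=12)
Step 4: fill(A) -> (A=5 B=0 C=12)
Step 5: empty(A) -> (A=0 B=0 C=12)
Step 6: fill(A) -> (A=5 B=0 C=12)
Step 7: pour(A -> B) -> (A=0 B=5 C=12)
Step 8: empty(C) -> (A=0 B=5 C=0)
Step 9: fill(A) -> (A=5 B=5 C=0)
Step 10: fill(B) -> (A=5 B=7 C=0)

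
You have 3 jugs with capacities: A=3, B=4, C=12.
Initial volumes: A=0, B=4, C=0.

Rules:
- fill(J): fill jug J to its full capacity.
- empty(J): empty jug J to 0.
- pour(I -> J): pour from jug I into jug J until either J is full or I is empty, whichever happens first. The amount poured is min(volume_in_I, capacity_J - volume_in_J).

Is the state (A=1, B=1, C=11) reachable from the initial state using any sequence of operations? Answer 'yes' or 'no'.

Answer: no

Derivation:
BFS explored all 194 reachable states.
Reachable set includes: (0,0,0), (0,0,1), (0,0,2), (0,0,3), (0,0,4), (0,0,5), (0,0,6), (0,0,7), (0,0,8), (0,0,9), (0,0,10), (0,0,11) ...
Target (A=1, B=1, C=11) not in reachable set → no.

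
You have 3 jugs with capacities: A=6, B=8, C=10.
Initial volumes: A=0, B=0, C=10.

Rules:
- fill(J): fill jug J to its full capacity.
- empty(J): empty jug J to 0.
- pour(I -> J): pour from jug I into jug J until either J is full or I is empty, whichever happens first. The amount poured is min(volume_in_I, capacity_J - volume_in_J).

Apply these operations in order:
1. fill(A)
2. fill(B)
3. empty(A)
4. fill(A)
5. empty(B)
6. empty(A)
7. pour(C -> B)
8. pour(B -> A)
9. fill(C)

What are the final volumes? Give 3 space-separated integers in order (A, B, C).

Step 1: fill(A) -> (A=6 B=0 C=10)
Step 2: fill(B) -> (A=6 B=8 C=10)
Step 3: empty(A) -> (A=0 B=8 C=10)
Step 4: fill(A) -> (A=6 B=8 C=10)
Step 5: empty(B) -> (A=6 B=0 C=10)
Step 6: empty(A) -> (A=0 B=0 C=10)
Step 7: pour(C -> B) -> (A=0 B=8 C=2)
Step 8: pour(B -> A) -> (A=6 B=2 C=2)
Step 9: fill(C) -> (A=6 B=2 C=10)

Answer: 6 2 10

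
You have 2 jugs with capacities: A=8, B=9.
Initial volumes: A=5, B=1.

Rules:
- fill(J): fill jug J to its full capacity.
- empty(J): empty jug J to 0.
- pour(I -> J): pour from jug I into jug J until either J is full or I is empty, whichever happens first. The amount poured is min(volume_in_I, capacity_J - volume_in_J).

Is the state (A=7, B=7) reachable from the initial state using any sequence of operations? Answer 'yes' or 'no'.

Answer: no

Derivation:
BFS explored all 35 reachable states.
Reachable set includes: (0,0), (0,1), (0,2), (0,3), (0,4), (0,5), (0,6), (0,7), (0,8), (0,9), (1,0), (1,9) ...
Target (A=7, B=7) not in reachable set → no.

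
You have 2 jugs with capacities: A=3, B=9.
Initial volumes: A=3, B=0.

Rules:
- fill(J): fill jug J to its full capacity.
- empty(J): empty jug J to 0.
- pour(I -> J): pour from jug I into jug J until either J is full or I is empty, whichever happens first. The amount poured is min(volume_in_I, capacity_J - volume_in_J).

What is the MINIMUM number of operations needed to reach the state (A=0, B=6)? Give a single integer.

Answer: 3

Derivation:
BFS from (A=3, B=0). One shortest path:
  1. pour(A -> B) -> (A=0 B=3)
  2. fill(A) -> (A=3 B=3)
  3. pour(A -> B) -> (A=0 B=6)
Reached target in 3 moves.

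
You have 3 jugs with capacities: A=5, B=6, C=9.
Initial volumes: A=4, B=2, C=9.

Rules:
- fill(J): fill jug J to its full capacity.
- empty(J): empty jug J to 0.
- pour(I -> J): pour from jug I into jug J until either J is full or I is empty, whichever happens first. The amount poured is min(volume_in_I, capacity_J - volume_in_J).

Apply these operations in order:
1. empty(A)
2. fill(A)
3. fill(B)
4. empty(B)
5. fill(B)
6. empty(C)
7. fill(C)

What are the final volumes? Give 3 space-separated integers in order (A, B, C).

Step 1: empty(A) -> (A=0 B=2 C=9)
Step 2: fill(A) -> (A=5 B=2 C=9)
Step 3: fill(B) -> (A=5 B=6 C=9)
Step 4: empty(B) -> (A=5 B=0 C=9)
Step 5: fill(B) -> (A=5 B=6 C=9)
Step 6: empty(C) -> (A=5 B=6 C=0)
Step 7: fill(C) -> (A=5 B=6 C=9)

Answer: 5 6 9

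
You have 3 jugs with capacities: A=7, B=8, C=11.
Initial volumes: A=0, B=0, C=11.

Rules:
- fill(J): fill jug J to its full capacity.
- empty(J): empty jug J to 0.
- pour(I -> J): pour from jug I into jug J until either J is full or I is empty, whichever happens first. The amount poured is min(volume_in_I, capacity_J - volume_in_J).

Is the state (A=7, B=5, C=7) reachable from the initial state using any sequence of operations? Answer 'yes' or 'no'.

Answer: yes

Derivation:
BFS from (A=0, B=0, C=11):
  1. pour(C -> A) -> (A=7 B=0 C=4)
  2. pour(A -> B) -> (A=0 B=7 C=4)
  3. pour(C -> A) -> (A=4 B=7 C=0)
  4. pour(B -> C) -> (A=4 B=0 C=7)
  5. fill(B) -> (A=4 B=8 C=7)
  6. pour(B -> A) -> (A=7 B=5 C=7)
Target reached → yes.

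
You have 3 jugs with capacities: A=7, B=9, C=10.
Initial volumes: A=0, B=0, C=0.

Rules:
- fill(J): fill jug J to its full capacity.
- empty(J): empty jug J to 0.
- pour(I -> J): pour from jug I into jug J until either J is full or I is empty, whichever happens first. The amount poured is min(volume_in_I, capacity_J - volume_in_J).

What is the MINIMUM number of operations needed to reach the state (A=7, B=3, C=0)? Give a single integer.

Answer: 3

Derivation:
BFS from (A=0, B=0, C=0). One shortest path:
  1. fill(C) -> (A=0 B=0 C=10)
  2. pour(C -> A) -> (A=7 B=0 C=3)
  3. pour(C -> B) -> (A=7 B=3 C=0)
Reached target in 3 moves.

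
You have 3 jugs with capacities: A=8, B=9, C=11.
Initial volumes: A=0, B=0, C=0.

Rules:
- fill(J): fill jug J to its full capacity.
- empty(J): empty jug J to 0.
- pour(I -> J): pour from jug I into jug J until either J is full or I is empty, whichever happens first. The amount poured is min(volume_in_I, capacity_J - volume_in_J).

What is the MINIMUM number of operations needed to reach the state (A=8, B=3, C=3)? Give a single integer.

BFS from (A=0, B=0, C=0). One shortest path:
  1. fill(C) -> (A=0 B=0 C=11)
  2. pour(C -> A) -> (A=8 B=0 C=3)
  3. empty(A) -> (A=0 B=0 C=3)
  4. pour(C -> B) -> (A=0 B=3 C=0)
  5. fill(C) -> (A=0 B=3 C=11)
  6. pour(C -> A) -> (A=8 B=3 C=3)
Reached target in 6 moves.

Answer: 6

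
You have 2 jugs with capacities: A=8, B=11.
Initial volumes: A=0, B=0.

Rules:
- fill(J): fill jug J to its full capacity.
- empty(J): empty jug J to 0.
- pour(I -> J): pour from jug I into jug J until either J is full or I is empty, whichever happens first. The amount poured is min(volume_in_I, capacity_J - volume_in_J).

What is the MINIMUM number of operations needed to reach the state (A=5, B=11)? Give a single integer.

BFS from (A=0, B=0). One shortest path:
  1. fill(A) -> (A=8 B=0)
  2. pour(A -> B) -> (A=0 B=8)
  3. fill(A) -> (A=8 B=8)
  4. pour(A -> B) -> (A=5 B=11)
Reached target in 4 moves.

Answer: 4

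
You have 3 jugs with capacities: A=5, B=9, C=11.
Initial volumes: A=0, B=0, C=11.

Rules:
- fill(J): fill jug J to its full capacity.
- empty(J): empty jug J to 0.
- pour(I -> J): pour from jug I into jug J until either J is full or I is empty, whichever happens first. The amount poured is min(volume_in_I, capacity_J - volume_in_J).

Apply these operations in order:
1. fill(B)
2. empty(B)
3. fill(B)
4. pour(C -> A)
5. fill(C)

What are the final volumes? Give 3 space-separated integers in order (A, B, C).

Step 1: fill(B) -> (A=0 B=9 C=11)
Step 2: empty(B) -> (A=0 B=0 C=11)
Step 3: fill(B) -> (A=0 B=9 C=11)
Step 4: pour(C -> A) -> (A=5 B=9 C=6)
Step 5: fill(C) -> (A=5 B=9 C=11)

Answer: 5 9 11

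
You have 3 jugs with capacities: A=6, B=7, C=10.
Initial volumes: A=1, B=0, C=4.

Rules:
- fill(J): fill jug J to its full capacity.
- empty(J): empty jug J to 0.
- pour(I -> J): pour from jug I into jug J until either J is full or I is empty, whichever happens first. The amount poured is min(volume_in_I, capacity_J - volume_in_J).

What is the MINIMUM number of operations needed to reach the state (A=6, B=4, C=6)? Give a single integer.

BFS from (A=1, B=0, C=4). One shortest path:
  1. fill(A) -> (A=6 B=0 C=4)
  2. pour(C -> B) -> (A=6 B=4 C=0)
  3. pour(A -> C) -> (A=0 B=4 C=6)
  4. fill(A) -> (A=6 B=4 C=6)
Reached target in 4 moves.

Answer: 4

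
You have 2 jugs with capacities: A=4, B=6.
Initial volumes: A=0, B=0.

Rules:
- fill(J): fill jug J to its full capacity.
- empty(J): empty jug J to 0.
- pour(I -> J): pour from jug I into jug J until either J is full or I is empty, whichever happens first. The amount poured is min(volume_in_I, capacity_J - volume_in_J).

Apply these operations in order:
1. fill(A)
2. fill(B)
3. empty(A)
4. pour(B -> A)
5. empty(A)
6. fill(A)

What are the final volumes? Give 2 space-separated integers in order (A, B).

Step 1: fill(A) -> (A=4 B=0)
Step 2: fill(B) -> (A=4 B=6)
Step 3: empty(A) -> (A=0 B=6)
Step 4: pour(B -> A) -> (A=4 B=2)
Step 5: empty(A) -> (A=0 B=2)
Step 6: fill(A) -> (A=4 B=2)

Answer: 4 2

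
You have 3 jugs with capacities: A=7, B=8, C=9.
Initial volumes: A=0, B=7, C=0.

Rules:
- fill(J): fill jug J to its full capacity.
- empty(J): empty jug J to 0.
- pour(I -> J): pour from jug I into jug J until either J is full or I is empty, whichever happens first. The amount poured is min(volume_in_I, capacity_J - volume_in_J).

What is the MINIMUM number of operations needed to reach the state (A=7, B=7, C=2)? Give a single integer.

Answer: 2

Derivation:
BFS from (A=0, B=7, C=0). One shortest path:
  1. fill(C) -> (A=0 B=7 C=9)
  2. pour(C -> A) -> (A=7 B=7 C=2)
Reached target in 2 moves.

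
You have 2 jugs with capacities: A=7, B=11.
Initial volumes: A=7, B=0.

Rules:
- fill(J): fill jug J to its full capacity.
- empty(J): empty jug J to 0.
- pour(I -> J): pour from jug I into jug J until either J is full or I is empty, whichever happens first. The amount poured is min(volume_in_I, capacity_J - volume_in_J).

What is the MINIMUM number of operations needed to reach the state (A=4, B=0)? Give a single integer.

BFS from (A=7, B=0). One shortest path:
  1. empty(A) -> (A=0 B=0)
  2. fill(B) -> (A=0 B=11)
  3. pour(B -> A) -> (A=7 B=4)
  4. empty(A) -> (A=0 B=4)
  5. pour(B -> A) -> (A=4 B=0)
Reached target in 5 moves.

Answer: 5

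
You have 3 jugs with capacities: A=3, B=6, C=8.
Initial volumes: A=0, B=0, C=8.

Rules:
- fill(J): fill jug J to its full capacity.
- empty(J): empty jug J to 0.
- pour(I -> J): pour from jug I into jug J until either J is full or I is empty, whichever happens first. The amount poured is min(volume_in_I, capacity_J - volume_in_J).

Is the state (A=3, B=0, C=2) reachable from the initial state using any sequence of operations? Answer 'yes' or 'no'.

Answer: yes

Derivation:
BFS from (A=0, B=0, C=8):
  1. fill(A) -> (A=3 B=0 C=8)
  2. pour(C -> B) -> (A=3 B=6 C=2)
  3. empty(B) -> (A=3 B=0 C=2)
Target reached → yes.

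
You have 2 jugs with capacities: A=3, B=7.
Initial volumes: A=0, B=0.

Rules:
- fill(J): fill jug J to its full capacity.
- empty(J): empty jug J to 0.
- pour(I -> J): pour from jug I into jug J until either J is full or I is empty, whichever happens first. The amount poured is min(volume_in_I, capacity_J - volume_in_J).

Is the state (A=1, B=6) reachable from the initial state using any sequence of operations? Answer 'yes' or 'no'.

BFS explored all 20 reachable states.
Reachable set includes: (0,0), (0,1), (0,2), (0,3), (0,4), (0,5), (0,6), (0,7), (1,0), (1,7), (2,0), (2,7) ...
Target (A=1, B=6) not in reachable set → no.

Answer: no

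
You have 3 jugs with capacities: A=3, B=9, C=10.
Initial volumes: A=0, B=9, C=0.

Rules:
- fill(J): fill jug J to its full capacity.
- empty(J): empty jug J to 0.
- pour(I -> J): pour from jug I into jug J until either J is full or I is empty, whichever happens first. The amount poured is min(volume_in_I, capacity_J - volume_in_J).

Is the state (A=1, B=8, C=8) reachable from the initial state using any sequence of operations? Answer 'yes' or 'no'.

Answer: no

Derivation:
BFS explored all 296 reachable states.
Reachable set includes: (0,0,0), (0,0,1), (0,0,2), (0,0,3), (0,0,4), (0,0,5), (0,0,6), (0,0,7), (0,0,8), (0,0,9), (0,0,10), (0,1,0) ...
Target (A=1, B=8, C=8) not in reachable set → no.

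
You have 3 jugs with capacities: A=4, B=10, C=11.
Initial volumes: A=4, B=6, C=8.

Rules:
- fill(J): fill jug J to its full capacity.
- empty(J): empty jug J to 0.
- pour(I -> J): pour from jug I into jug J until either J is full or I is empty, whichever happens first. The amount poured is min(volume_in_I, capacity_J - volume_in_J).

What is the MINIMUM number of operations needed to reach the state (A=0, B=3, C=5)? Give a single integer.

BFS from (A=4, B=6, C=8). One shortest path:
  1. empty(B) -> (A=4 B=0 C=8)
  2. pour(A -> C) -> (A=1 B=0 C=11)
  3. pour(C -> B) -> (A=1 B=10 C=1)
  4. pour(B -> A) -> (A=4 B=7 C=1)
  5. empty(A) -> (A=0 B=7 C=1)
  6. pour(B -> A) -> (A=4 B=3 C=1)
  7. pour(A -> C) -> (A=0 B=3 C=5)
Reached target in 7 moves.

Answer: 7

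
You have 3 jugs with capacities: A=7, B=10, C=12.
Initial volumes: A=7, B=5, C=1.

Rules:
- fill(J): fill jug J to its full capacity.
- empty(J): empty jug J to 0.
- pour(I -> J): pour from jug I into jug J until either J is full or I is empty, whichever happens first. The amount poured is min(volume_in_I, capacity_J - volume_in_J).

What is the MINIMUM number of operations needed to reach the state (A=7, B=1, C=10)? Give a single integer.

BFS from (A=7, B=5, C=1). One shortest path:
  1. empty(A) -> (A=0 B=5 C=1)
  2. pour(B -> A) -> (A=5 B=0 C=1)
  3. pour(C -> B) -> (A=5 B=1 C=0)
  4. fill(C) -> (A=5 B=1 C=12)
  5. pour(C -> A) -> (A=7 B=1 C=10)
Reached target in 5 moves.

Answer: 5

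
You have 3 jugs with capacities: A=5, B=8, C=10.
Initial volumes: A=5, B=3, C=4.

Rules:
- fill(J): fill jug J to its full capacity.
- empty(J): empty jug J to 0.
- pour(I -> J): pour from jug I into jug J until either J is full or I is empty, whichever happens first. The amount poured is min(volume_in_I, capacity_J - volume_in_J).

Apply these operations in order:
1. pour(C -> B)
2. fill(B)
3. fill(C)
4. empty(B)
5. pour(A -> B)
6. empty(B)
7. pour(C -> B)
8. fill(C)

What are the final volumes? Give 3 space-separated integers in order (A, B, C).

Answer: 0 8 10

Derivation:
Step 1: pour(C -> B) -> (A=5 B=7 C=0)
Step 2: fill(B) -> (A=5 B=8 C=0)
Step 3: fill(C) -> (A=5 B=8 C=10)
Step 4: empty(B) -> (A=5 B=0 C=10)
Step 5: pour(A -> B) -> (A=0 B=5 C=10)
Step 6: empty(B) -> (A=0 B=0 C=10)
Step 7: pour(C -> B) -> (A=0 B=8 C=2)
Step 8: fill(C) -> (A=0 B=8 C=10)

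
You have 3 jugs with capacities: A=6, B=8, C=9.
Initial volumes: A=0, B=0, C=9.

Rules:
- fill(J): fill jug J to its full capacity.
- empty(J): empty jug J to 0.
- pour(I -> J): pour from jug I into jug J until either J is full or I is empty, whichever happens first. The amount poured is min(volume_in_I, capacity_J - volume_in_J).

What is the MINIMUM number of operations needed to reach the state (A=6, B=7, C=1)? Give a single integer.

Answer: 7

Derivation:
BFS from (A=0, B=0, C=9). One shortest path:
  1. fill(A) -> (A=6 B=0 C=9)
  2. fill(B) -> (A=6 B=8 C=9)
  3. empty(C) -> (A=6 B=8 C=0)
  4. pour(B -> C) -> (A=6 B=0 C=8)
  5. pour(A -> C) -> (A=5 B=0 C=9)
  6. pour(C -> B) -> (A=5 B=8 C=1)
  7. pour(B -> A) -> (A=6 B=7 C=1)
Reached target in 7 moves.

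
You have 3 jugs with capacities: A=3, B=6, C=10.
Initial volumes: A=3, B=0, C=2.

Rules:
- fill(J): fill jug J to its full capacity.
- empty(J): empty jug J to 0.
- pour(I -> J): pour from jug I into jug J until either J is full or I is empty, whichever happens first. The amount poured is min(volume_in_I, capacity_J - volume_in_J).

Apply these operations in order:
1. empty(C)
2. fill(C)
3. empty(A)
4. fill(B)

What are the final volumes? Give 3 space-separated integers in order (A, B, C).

Answer: 0 6 10

Derivation:
Step 1: empty(C) -> (A=3 B=0 C=0)
Step 2: fill(C) -> (A=3 B=0 C=10)
Step 3: empty(A) -> (A=0 B=0 C=10)
Step 4: fill(B) -> (A=0 B=6 C=10)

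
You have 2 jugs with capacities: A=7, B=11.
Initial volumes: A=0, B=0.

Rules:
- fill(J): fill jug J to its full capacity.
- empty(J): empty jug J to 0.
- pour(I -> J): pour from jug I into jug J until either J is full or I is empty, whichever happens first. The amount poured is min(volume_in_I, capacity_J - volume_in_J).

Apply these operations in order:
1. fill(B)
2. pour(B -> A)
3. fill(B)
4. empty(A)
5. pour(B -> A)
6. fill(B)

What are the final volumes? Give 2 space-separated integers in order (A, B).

Step 1: fill(B) -> (A=0 B=11)
Step 2: pour(B -> A) -> (A=7 B=4)
Step 3: fill(B) -> (A=7 B=11)
Step 4: empty(A) -> (A=0 B=11)
Step 5: pour(B -> A) -> (A=7 B=4)
Step 6: fill(B) -> (A=7 B=11)

Answer: 7 11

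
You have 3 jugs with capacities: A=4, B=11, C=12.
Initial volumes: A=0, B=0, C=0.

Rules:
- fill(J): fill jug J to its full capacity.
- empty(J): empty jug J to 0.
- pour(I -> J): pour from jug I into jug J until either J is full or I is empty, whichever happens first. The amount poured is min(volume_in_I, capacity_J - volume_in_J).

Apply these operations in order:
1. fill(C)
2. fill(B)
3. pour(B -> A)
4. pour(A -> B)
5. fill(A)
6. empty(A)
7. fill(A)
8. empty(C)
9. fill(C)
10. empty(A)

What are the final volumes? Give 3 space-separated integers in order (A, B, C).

Step 1: fill(C) -> (A=0 B=0 C=12)
Step 2: fill(B) -> (A=0 B=11 C=12)
Step 3: pour(B -> A) -> (A=4 B=7 C=12)
Step 4: pour(A -> B) -> (A=0 B=11 C=12)
Step 5: fill(A) -> (A=4 B=11 C=12)
Step 6: empty(A) -> (A=0 B=11 C=12)
Step 7: fill(A) -> (A=4 B=11 C=12)
Step 8: empty(C) -> (A=4 B=11 C=0)
Step 9: fill(C) -> (A=4 B=11 C=12)
Step 10: empty(A) -> (A=0 B=11 C=12)

Answer: 0 11 12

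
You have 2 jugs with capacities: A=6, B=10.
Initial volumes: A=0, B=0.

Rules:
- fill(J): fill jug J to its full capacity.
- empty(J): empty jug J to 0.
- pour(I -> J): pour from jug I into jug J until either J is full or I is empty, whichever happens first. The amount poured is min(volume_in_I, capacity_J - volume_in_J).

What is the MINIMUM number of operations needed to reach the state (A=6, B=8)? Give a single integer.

BFS from (A=0, B=0). One shortest path:
  1. fill(B) -> (A=0 B=10)
  2. pour(B -> A) -> (A=6 B=4)
  3. empty(A) -> (A=0 B=4)
  4. pour(B -> A) -> (A=4 B=0)
  5. fill(B) -> (A=4 B=10)
  6. pour(B -> A) -> (A=6 B=8)
Reached target in 6 moves.

Answer: 6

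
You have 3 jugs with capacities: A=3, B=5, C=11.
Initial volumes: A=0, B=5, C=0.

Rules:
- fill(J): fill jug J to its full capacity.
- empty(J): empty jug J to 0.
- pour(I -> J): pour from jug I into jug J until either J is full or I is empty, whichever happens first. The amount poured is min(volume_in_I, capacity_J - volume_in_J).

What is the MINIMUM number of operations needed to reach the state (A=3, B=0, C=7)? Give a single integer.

BFS from (A=0, B=5, C=0). One shortest path:
  1. pour(B -> A) -> (A=3 B=2 C=0)
  2. pour(B -> C) -> (A=3 B=0 C=2)
  3. fill(B) -> (A=3 B=5 C=2)
  4. pour(B -> C) -> (A=3 B=0 C=7)
Reached target in 4 moves.

Answer: 4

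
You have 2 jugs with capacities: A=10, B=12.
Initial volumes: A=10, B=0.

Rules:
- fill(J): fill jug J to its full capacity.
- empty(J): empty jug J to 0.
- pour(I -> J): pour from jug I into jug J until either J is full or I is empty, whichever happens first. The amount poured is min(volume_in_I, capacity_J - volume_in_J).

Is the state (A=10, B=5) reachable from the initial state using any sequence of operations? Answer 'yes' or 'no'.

BFS explored all 22 reachable states.
Reachable set includes: (0,0), (0,2), (0,4), (0,6), (0,8), (0,10), (0,12), (2,0), (2,12), (4,0), (4,12), (6,0) ...
Target (A=10, B=5) not in reachable set → no.

Answer: no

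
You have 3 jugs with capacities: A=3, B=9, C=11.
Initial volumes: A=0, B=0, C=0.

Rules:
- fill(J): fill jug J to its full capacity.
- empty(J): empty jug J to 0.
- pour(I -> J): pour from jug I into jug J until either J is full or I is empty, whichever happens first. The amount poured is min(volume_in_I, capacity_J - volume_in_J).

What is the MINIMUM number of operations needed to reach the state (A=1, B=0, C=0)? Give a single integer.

Answer: 5

Derivation:
BFS from (A=0, B=0, C=0). One shortest path:
  1. fill(A) -> (A=3 B=0 C=0)
  2. fill(B) -> (A=3 B=9 C=0)
  3. pour(B -> C) -> (A=3 B=0 C=9)
  4. pour(A -> C) -> (A=1 B=0 C=11)
  5. empty(C) -> (A=1 B=0 C=0)
Reached target in 5 moves.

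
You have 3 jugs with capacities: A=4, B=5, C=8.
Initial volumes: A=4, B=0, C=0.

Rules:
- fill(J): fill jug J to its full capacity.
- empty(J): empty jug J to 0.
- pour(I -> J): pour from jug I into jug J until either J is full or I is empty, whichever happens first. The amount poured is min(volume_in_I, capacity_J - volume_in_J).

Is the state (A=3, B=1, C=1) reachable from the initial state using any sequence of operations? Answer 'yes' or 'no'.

Answer: no

Derivation:
BFS explored all 186 reachable states.
Reachable set includes: (0,0,0), (0,0,1), (0,0,2), (0,0,3), (0,0,4), (0,0,5), (0,0,6), (0,0,7), (0,0,8), (0,1,0), (0,1,1), (0,1,2) ...
Target (A=3, B=1, C=1) not in reachable set → no.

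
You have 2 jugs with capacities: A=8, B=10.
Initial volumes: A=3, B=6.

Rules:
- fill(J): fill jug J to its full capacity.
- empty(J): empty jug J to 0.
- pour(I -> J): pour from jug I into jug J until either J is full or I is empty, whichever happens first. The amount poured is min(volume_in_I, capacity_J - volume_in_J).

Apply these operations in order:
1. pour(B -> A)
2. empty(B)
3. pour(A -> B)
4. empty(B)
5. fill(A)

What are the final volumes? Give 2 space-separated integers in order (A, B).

Answer: 8 0

Derivation:
Step 1: pour(B -> A) -> (A=8 B=1)
Step 2: empty(B) -> (A=8 B=0)
Step 3: pour(A -> B) -> (A=0 B=8)
Step 4: empty(B) -> (A=0 B=0)
Step 5: fill(A) -> (A=8 B=0)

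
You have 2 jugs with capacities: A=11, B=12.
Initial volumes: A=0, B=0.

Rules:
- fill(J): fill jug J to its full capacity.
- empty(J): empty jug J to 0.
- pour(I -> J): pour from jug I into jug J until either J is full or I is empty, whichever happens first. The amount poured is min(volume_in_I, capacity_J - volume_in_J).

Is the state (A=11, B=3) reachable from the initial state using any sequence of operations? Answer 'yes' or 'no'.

BFS from (A=0, B=0):
  1. fill(B) -> (A=0 B=12)
  2. pour(B -> A) -> (A=11 B=1)
  3. empty(A) -> (A=0 B=1)
  4. pour(B -> A) -> (A=1 B=0)
  5. fill(B) -> (A=1 B=12)
  6. pour(B -> A) -> (A=11 B=2)
  7. empty(A) -> (A=0 B=2)
  8. pour(B -> A) -> (A=2 B=0)
  9. fill(B) -> (A=2 B=12)
  10. pour(B -> A) -> (A=11 B=3)
Target reached → yes.

Answer: yes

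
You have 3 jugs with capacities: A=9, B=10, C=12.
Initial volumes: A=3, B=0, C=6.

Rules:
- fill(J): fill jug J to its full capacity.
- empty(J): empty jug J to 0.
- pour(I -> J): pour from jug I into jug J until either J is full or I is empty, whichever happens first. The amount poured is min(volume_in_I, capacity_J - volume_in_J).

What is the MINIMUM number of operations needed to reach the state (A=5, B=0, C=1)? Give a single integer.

BFS from (A=3, B=0, C=6). One shortest path:
  1. fill(A) -> (A=9 B=0 C=6)
  2. pour(A -> B) -> (A=0 B=9 C=6)
  3. pour(C -> B) -> (A=0 B=10 C=5)
  4. pour(B -> A) -> (A=9 B=1 C=5)
  5. empty(A) -> (A=0 B=1 C=5)
  6. pour(C -> A) -> (A=5 B=1 C=0)
  7. pour(B -> C) -> (A=5 B=0 C=1)
Reached target in 7 moves.

Answer: 7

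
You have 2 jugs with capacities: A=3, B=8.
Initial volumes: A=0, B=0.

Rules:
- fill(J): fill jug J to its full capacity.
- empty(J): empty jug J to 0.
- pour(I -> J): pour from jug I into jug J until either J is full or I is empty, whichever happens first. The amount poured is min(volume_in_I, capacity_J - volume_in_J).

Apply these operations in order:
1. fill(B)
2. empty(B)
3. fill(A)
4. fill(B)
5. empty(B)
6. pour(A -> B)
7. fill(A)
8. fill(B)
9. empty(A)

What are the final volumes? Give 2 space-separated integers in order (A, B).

Step 1: fill(B) -> (A=0 B=8)
Step 2: empty(B) -> (A=0 B=0)
Step 3: fill(A) -> (A=3 B=0)
Step 4: fill(B) -> (A=3 B=8)
Step 5: empty(B) -> (A=3 B=0)
Step 6: pour(A -> B) -> (A=0 B=3)
Step 7: fill(A) -> (A=3 B=3)
Step 8: fill(B) -> (A=3 B=8)
Step 9: empty(A) -> (A=0 B=8)

Answer: 0 8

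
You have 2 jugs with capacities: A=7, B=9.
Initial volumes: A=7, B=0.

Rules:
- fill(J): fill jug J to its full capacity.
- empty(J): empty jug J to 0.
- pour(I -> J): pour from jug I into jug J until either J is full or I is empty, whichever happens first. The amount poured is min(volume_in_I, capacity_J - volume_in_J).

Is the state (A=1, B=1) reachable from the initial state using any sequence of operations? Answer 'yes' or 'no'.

BFS explored all 32 reachable states.
Reachable set includes: (0,0), (0,1), (0,2), (0,3), (0,4), (0,5), (0,6), (0,7), (0,8), (0,9), (1,0), (1,9) ...
Target (A=1, B=1) not in reachable set → no.

Answer: no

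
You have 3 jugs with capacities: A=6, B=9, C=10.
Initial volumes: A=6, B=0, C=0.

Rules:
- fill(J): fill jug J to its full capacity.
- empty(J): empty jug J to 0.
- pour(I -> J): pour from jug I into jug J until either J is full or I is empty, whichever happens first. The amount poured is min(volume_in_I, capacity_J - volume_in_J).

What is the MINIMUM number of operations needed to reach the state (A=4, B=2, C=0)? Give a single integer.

Answer: 7

Derivation:
BFS from (A=6, B=0, C=0). One shortest path:
  1. pour(A -> B) -> (A=0 B=6 C=0)
  2. fill(A) -> (A=6 B=6 C=0)
  3. pour(A -> C) -> (A=0 B=6 C=6)
  4. pour(B -> C) -> (A=0 B=2 C=10)
  5. pour(C -> A) -> (A=6 B=2 C=4)
  6. empty(A) -> (A=0 B=2 C=4)
  7. pour(C -> A) -> (A=4 B=2 C=0)
Reached target in 7 moves.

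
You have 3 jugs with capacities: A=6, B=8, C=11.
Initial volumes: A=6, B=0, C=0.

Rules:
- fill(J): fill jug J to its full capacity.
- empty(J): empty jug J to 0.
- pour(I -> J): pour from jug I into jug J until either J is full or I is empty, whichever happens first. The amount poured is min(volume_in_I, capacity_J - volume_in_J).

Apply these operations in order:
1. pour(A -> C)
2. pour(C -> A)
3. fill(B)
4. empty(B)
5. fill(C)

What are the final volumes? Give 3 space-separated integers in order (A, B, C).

Answer: 6 0 11

Derivation:
Step 1: pour(A -> C) -> (A=0 B=0 C=6)
Step 2: pour(C -> A) -> (A=6 B=0 C=0)
Step 3: fill(B) -> (A=6 B=8 C=0)
Step 4: empty(B) -> (A=6 B=0 C=0)
Step 5: fill(C) -> (A=6 B=0 C=11)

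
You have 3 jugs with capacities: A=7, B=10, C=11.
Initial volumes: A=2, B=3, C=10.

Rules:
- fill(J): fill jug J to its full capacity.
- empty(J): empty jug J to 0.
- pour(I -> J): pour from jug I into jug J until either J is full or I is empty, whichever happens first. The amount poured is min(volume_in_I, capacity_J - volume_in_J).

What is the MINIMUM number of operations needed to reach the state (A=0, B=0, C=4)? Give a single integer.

BFS from (A=2, B=3, C=10). One shortest path:
  1. empty(A) -> (A=0 B=3 C=10)
  2. fill(C) -> (A=0 B=3 C=11)
  3. pour(C -> B) -> (A=0 B=10 C=4)
  4. empty(B) -> (A=0 B=0 C=4)
Reached target in 4 moves.

Answer: 4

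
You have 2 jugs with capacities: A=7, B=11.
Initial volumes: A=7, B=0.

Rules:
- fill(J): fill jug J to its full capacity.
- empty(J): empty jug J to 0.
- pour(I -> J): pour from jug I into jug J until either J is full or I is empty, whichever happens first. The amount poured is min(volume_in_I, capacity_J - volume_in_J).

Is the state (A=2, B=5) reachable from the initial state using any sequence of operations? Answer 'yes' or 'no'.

Answer: no

Derivation:
BFS explored all 36 reachable states.
Reachable set includes: (0,0), (0,1), (0,2), (0,3), (0,4), (0,5), (0,6), (0,7), (0,8), (0,9), (0,10), (0,11) ...
Target (A=2, B=5) not in reachable set → no.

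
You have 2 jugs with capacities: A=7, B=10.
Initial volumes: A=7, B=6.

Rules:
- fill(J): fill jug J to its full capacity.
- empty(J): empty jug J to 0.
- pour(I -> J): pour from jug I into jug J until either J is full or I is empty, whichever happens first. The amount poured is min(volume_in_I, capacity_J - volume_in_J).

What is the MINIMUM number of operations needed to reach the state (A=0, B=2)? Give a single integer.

Answer: 7

Derivation:
BFS from (A=7, B=6). One shortest path:
  1. empty(A) -> (A=0 B=6)
  2. pour(B -> A) -> (A=6 B=0)
  3. fill(B) -> (A=6 B=10)
  4. pour(B -> A) -> (A=7 B=9)
  5. empty(A) -> (A=0 B=9)
  6. pour(B -> A) -> (A=7 B=2)
  7. empty(A) -> (A=0 B=2)
Reached target in 7 moves.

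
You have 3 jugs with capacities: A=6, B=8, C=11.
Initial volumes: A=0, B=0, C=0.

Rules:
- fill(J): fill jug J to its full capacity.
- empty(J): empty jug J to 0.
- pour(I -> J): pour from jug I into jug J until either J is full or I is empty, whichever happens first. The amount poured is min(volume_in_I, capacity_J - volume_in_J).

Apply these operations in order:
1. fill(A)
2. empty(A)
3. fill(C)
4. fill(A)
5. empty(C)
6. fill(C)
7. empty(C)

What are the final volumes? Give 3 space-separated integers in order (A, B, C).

Step 1: fill(A) -> (A=6 B=0 C=0)
Step 2: empty(A) -> (A=0 B=0 C=0)
Step 3: fill(C) -> (A=0 B=0 C=11)
Step 4: fill(A) -> (A=6 B=0 C=11)
Step 5: empty(C) -> (A=6 B=0 C=0)
Step 6: fill(C) -> (A=6 B=0 C=11)
Step 7: empty(C) -> (A=6 B=0 C=0)

Answer: 6 0 0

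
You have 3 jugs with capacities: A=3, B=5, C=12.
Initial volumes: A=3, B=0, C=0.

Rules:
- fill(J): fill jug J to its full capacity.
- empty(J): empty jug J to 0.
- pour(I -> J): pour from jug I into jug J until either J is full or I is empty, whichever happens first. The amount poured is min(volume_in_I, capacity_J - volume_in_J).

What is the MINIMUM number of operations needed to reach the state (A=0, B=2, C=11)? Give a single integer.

Answer: 6

Derivation:
BFS from (A=3, B=0, C=0). One shortest path:
  1. fill(B) -> (A=3 B=5 C=0)
  2. pour(A -> C) -> (A=0 B=5 C=3)
  3. pour(B -> C) -> (A=0 B=0 C=8)
  4. fill(B) -> (A=0 B=5 C=8)
  5. pour(B -> A) -> (A=3 B=2 C=8)
  6. pour(A -> C) -> (A=0 B=2 C=11)
Reached target in 6 moves.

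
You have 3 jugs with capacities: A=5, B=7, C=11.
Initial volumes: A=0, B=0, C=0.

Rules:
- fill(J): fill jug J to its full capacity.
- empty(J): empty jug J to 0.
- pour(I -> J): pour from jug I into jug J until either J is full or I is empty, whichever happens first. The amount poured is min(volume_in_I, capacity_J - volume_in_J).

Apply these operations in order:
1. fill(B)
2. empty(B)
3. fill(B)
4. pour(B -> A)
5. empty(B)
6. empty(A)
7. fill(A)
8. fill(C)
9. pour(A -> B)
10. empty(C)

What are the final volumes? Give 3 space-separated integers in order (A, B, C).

Answer: 0 5 0

Derivation:
Step 1: fill(B) -> (A=0 B=7 C=0)
Step 2: empty(B) -> (A=0 B=0 C=0)
Step 3: fill(B) -> (A=0 B=7 C=0)
Step 4: pour(B -> A) -> (A=5 B=2 C=0)
Step 5: empty(B) -> (A=5 B=0 C=0)
Step 6: empty(A) -> (A=0 B=0 C=0)
Step 7: fill(A) -> (A=5 B=0 C=0)
Step 8: fill(C) -> (A=5 B=0 C=11)
Step 9: pour(A -> B) -> (A=0 B=5 C=11)
Step 10: empty(C) -> (A=0 B=5 C=0)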